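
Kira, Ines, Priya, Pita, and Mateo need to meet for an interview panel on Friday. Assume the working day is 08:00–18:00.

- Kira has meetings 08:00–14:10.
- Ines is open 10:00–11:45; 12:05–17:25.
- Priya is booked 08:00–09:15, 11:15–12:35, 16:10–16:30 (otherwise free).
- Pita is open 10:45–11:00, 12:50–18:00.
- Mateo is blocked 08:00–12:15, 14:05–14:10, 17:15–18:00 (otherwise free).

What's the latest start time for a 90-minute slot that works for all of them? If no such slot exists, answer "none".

Kira free: 14:10-18:00 (invert busy blocks within the working day).
Ines free: 10:00-11:45, 12:05-17:25.
Priya free: 09:15-11:15, 12:35-16:10, 16:30-18:00 (invert busy blocks within the working day).
Pita free: 10:45-11:00, 12:50-18:00.
Mateo free: 12:15-14:05, 14:10-17:15 (invert busy blocks within the working day).
Kira ∩ Ines: 14:10-17:25.
Kira ∩ Ines ∩ Priya: 14:10-16:10, 16:30-17:25.
Kira ∩ Ines ∩ Priya ∩ Pita: 14:10-16:10, 16:30-17:25.
Kira ∩ Ines ∩ Priya ∩ Pita ∩ Mateo: 14:10-16:10, 16:30-17:15.
The last common window of at least 90 minutes is 14:10-16:10; a 90-minute meeting can start as late as 14:40 and still end by 16:10.

14:40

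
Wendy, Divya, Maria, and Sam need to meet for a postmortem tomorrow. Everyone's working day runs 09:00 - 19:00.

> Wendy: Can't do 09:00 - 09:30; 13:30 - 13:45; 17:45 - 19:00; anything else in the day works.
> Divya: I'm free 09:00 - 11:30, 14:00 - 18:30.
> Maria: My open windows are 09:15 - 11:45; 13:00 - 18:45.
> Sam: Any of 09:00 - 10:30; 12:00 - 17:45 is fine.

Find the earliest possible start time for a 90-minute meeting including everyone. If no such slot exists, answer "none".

14:00

Wendy free: 09:30-13:30, 13:45-17:45 (invert busy blocks within the working day).
Divya free: 09:00-11:30, 14:00-18:30.
Maria free: 09:15-11:45, 13:00-18:45.
Sam free: 09:00-10:30, 12:00-17:45.
Wendy ∩ Divya: 09:30-11:30, 14:00-17:45.
Wendy ∩ Divya ∩ Maria: 09:30-11:30, 14:00-17:45.
Wendy ∩ Divya ∩ Maria ∩ Sam: 09:30-10:30, 14:00-17:45.
So the common availability across everyone is 09:30-10:30, 14:00-17:45.
The first common window of at least 90 minutes is 14:00-17:45, so the earliest start is 14:00.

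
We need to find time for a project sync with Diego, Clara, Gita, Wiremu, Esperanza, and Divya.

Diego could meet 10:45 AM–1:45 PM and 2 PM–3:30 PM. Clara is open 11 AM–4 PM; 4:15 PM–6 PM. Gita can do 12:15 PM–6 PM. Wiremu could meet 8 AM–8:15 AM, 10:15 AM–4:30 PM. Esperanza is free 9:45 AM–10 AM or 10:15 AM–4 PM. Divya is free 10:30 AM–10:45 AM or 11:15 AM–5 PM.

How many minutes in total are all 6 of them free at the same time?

180

Diego ∩ Clara: 11:00-13:45, 14:00-15:30.
Diego ∩ Clara ∩ Gita: 12:15-13:45, 14:00-15:30.
Diego ∩ Clara ∩ Gita ∩ Wiremu: 12:15-13:45, 14:00-15:30.
Diego ∩ Clara ∩ Gita ∩ Wiremu ∩ Esperanza: 12:15-13:45, 14:00-15:30.
Diego ∩ Clara ∩ Gita ∩ Wiremu ∩ Esperanza ∩ Divya: 12:15-13:45, 14:00-15:30.
Summing the common windows: 90 + 90 = 180 minutes.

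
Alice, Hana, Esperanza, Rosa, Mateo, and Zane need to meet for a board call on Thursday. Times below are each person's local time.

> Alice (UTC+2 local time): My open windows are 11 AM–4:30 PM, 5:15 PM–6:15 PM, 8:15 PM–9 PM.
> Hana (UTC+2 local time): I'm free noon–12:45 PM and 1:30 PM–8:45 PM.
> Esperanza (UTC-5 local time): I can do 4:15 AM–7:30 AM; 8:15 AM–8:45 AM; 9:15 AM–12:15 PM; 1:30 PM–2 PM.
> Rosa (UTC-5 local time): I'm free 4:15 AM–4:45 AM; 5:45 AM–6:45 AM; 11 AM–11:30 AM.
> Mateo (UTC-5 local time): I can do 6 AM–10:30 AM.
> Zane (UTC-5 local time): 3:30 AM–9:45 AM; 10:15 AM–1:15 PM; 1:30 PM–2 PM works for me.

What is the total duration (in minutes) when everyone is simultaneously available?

Alice in UTC: 09:00-14:30, 15:15-16:15, 18:15-19:00 (subtract 2h to convert from UTC+2).
Hana in UTC: 10:00-10:45, 11:30-18:45 (subtract 2h to convert from UTC+2).
Esperanza in UTC: 09:15-12:30, 13:15-13:45, 14:15-17:15, 18:30-19:00 (add 5h to convert from UTC-5).
Rosa in UTC: 09:15-09:45, 10:45-11:45, 16:00-16:30 (add 5h to convert from UTC-5).
Mateo in UTC: 11:00-15:30 (add 5h to convert from UTC-5).
Zane in UTC: 08:30-14:45, 15:15-18:15, 18:30-19:00 (add 5h to convert from UTC-5).
Alice ∩ Hana: 10:00-10:45, 11:30-14:30, 15:15-16:15, 18:15-18:45.
Alice ∩ Hana ∩ Esperanza: 10:00-10:45, 11:30-12:30, 13:15-13:45, 14:15-14:30, 15:15-16:15, 18:30-18:45.
Alice ∩ Hana ∩ Esperanza ∩ Rosa: 11:30-11:45, 16:00-16:15.
Alice ∩ Hana ∩ Esperanza ∩ Rosa ∩ Mateo: 11:30-11:45.
Alice ∩ Hana ∩ Esperanza ∩ Rosa ∩ Mateo ∩ Zane: 11:30-11:45.
That's a single block of 15 minutes.

15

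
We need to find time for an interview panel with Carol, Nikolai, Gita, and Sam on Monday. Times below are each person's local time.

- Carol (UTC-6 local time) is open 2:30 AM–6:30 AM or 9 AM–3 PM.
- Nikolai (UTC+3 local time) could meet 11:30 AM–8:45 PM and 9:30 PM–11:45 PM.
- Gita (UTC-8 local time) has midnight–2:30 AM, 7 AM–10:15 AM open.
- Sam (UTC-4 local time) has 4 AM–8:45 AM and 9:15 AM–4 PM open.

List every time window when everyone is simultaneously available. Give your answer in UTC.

08:30-10:30, 15:00-17:45

Carol in UTC: 08:30-12:30, 15:00-21:00 (add 6h to convert from UTC-6).
Nikolai in UTC: 08:30-17:45, 18:30-20:45 (subtract 3h to convert from UTC+3).
Gita in UTC: 08:00-10:30, 15:00-18:15 (add 8h to convert from UTC-8).
Sam in UTC: 08:00-12:45, 13:15-20:00 (add 4h to convert from UTC-4).
Carol ∩ Nikolai: 08:30-12:30, 15:00-17:45, 18:30-20:45.
Carol ∩ Nikolai ∩ Gita: 08:30-10:30, 15:00-17:45.
Carol ∩ Nikolai ∩ Gita ∩ Sam: 08:30-10:30, 15:00-17:45.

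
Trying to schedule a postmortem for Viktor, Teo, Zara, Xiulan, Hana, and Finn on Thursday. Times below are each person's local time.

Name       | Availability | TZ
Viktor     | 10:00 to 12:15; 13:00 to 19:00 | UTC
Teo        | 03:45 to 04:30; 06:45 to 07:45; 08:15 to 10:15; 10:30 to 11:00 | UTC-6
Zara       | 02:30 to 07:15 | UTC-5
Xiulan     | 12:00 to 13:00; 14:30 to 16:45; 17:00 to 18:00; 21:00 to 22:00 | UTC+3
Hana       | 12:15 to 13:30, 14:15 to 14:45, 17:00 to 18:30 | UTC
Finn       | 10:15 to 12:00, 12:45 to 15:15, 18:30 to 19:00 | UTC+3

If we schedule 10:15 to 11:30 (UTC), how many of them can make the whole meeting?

Viktor in UTC: 10:00-12:15, 13:00-19:00.
Teo in UTC: 09:45-10:30, 12:45-13:45, 14:15-16:15, 16:30-17:00 (add 6h to convert from UTC-6).
Zara in UTC: 07:30-12:15 (add 5h to convert from UTC-5).
Xiulan in UTC: 09:00-10:00, 11:30-13:45, 14:00-15:00, 18:00-19:00 (subtract 3h to convert from UTC+3).
Hana in UTC: 12:15-13:30, 14:15-14:45, 17:00-18:30.
Finn in UTC: 07:15-09:00, 09:45-12:15, 15:30-16:00 (subtract 3h to convert from UTC+3).
Viktor, Zara, and Finn can make the full 10:15-11:30 slot — that's 3.

3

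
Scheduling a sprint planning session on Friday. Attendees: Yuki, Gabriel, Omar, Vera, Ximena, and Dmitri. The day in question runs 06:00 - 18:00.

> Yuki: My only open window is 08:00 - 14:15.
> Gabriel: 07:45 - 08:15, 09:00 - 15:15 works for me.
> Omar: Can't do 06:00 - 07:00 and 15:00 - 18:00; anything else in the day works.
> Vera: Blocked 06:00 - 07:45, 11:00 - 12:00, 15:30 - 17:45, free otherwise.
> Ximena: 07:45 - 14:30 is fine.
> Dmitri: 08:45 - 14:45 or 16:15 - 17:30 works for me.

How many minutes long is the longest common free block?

Yuki free: 08:00-14:15.
Gabriel free: 07:45-08:15, 09:00-15:15.
Omar free: 07:00-15:00 (invert busy blocks within the working day).
Vera free: 07:45-11:00, 12:00-15:30, 17:45-18:00 (invert busy blocks within the working day).
Ximena free: 07:45-14:30.
Dmitri free: 08:45-14:45, 16:15-17:30.
Yuki ∩ Gabriel: 08:00-08:15, 09:00-14:15.
Yuki ∩ Gabriel ∩ Omar: 08:00-08:15, 09:00-14:15.
Yuki ∩ Gabriel ∩ Omar ∩ Vera: 08:00-08:15, 09:00-11:00, 12:00-14:15.
Yuki ∩ Gabriel ∩ Omar ∩ Vera ∩ Ximena: 08:00-08:15, 09:00-11:00, 12:00-14:15.
Yuki ∩ Gabriel ∩ Omar ∩ Vera ∩ Ximena ∩ Dmitri: 09:00-11:00, 12:00-14:15.
The longest is 12:00-14:15 at 135 minutes.

135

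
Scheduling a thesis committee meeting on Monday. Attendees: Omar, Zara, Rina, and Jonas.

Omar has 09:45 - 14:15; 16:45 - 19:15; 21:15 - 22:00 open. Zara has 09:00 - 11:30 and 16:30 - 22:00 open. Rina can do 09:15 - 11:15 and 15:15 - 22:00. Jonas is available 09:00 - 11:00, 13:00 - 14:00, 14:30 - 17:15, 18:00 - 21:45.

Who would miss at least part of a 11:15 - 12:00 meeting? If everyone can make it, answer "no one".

Jonas, Rina, Zara

Omar: free for 11:15-12:00. Zara: not fully free for 11:15-12:00. Rina: not fully free for 11:15-12:00. Jonas: not fully free for 11:15-12:00.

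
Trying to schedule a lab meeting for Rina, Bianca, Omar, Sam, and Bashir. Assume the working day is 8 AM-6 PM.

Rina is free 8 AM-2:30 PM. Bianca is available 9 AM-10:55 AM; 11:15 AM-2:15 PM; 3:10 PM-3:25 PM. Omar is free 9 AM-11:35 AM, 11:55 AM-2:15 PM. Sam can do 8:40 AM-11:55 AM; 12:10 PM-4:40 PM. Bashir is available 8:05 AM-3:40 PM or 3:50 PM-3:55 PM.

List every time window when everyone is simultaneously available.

09:00-10:55, 11:15-11:35, 12:10-14:15

Rina ∩ Bianca: 09:00-10:55, 11:15-14:15.
Rina ∩ Bianca ∩ Omar: 09:00-10:55, 11:15-11:35, 11:55-14:15.
Rina ∩ Bianca ∩ Omar ∩ Sam: 09:00-10:55, 11:15-11:35, 12:10-14:15.
Rina ∩ Bianca ∩ Omar ∩ Sam ∩ Bashir: 09:00-10:55, 11:15-11:35, 12:10-14:15.
So the common availability across everyone is 09:00-10:55, 11:15-11:35, 12:10-14:15.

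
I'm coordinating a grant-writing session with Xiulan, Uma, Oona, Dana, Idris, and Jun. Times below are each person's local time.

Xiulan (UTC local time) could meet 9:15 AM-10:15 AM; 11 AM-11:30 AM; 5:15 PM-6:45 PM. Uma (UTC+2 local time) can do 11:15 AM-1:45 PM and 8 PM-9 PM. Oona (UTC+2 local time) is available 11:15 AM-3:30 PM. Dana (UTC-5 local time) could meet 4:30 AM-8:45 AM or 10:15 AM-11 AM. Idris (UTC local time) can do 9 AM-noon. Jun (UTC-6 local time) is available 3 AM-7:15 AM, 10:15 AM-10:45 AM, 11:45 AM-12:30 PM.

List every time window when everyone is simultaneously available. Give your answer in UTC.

Xiulan in UTC: 09:15-10:15, 11:00-11:30, 17:15-18:45.
Uma in UTC: 09:15-11:45, 18:00-19:00 (subtract 2h to convert from UTC+2).
Oona in UTC: 09:15-13:30 (subtract 2h to convert from UTC+2).
Dana in UTC: 09:30-13:45, 15:15-16:00 (add 5h to convert from UTC-5).
Idris in UTC: 09:00-12:00.
Jun in UTC: 09:00-13:15, 16:15-16:45, 17:45-18:30 (add 6h to convert from UTC-6).
Xiulan ∩ Uma: 09:15-10:15, 11:00-11:30, 18:00-18:45.
Xiulan ∩ Uma ∩ Oona: 09:15-10:15, 11:00-11:30.
Xiulan ∩ Uma ∩ Oona ∩ Dana: 09:30-10:15, 11:00-11:30.
Xiulan ∩ Uma ∩ Oona ∩ Dana ∩ Idris: 09:30-10:15, 11:00-11:30.
Xiulan ∩ Uma ∩ Oona ∩ Dana ∩ Idris ∩ Jun: 09:30-10:15, 11:00-11:30.
So the common availability across everyone is 09:30-10:15, 11:00-11:30.

09:30-10:15, 11:00-11:30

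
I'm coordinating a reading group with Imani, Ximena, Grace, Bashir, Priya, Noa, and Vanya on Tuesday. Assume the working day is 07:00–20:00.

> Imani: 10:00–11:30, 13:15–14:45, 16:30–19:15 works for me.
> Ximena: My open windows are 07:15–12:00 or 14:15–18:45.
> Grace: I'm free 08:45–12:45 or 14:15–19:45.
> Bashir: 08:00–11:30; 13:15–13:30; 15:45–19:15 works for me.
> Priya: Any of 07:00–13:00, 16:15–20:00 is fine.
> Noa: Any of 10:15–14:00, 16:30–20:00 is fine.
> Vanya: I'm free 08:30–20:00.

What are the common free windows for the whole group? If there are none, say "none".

Imani ∩ Ximena: 10:00-11:30, 14:15-14:45, 16:30-18:45.
Imani ∩ Ximena ∩ Grace: 10:00-11:30, 14:15-14:45, 16:30-18:45.
Imani ∩ Ximena ∩ Grace ∩ Bashir: 10:00-11:30, 16:30-18:45.
Imani ∩ Ximena ∩ Grace ∩ Bashir ∩ Priya: 10:00-11:30, 16:30-18:45.
Imani ∩ Ximena ∩ Grace ∩ Bashir ∩ Priya ∩ Noa: 10:15-11:30, 16:30-18:45.
Imani ∩ Ximena ∩ Grace ∩ Bashir ∩ Priya ∩ Noa ∩ Vanya: 10:15-11:30, 16:30-18:45.

10:15-11:30, 16:30-18:45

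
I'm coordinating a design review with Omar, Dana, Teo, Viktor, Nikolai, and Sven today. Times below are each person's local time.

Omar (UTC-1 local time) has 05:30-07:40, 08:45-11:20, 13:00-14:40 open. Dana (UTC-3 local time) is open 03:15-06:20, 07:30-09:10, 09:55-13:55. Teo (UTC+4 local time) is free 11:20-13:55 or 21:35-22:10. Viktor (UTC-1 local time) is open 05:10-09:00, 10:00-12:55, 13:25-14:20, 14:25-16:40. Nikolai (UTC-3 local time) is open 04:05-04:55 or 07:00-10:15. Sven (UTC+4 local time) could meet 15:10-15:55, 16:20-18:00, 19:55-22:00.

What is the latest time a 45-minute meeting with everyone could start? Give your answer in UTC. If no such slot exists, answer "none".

Omar in UTC: 06:30-08:40, 09:45-12:20, 14:00-15:40 (add 1h to convert from UTC-1).
Dana in UTC: 06:15-09:20, 10:30-12:10, 12:55-16:55 (add 3h to convert from UTC-3).
Teo in UTC: 07:20-09:55, 17:35-18:10 (subtract 4h to convert from UTC+4).
Viktor in UTC: 06:10-10:00, 11:00-13:55, 14:25-15:20, 15:25-17:40 (add 1h to convert from UTC-1).
Nikolai in UTC: 07:05-07:55, 10:00-13:15 (add 3h to convert from UTC-3).
Sven in UTC: 11:10-11:55, 12:20-14:00, 15:55-18:00 (subtract 4h to convert from UTC+4).
Omar ∩ Dana: 06:30-08:40, 10:30-12:10, 14:00-15:40.
Omar ∩ Dana ∩ Teo: 07:20-08:40.
Omar ∩ Dana ∩ Teo ∩ Viktor: 07:20-08:40.
Omar ∩ Dana ∩ Teo ∩ Viktor ∩ Nikolai: 07:20-07:55.
Omar ∩ Dana ∩ Teo ∩ Viktor ∩ Nikolai ∩ Sven: ∅.
There is no time when everyone is free.
No common window is at least 45 minutes long.

none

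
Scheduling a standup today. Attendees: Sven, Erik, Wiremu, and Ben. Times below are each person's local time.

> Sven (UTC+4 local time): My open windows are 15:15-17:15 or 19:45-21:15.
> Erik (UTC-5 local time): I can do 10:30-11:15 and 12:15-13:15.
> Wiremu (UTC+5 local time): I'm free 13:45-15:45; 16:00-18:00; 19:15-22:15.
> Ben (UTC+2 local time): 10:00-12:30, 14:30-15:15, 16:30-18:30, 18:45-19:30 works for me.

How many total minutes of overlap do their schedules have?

Sven in UTC: 11:15-13:15, 15:45-17:15 (subtract 4h to convert from UTC+4).
Erik in UTC: 15:30-16:15, 17:15-18:15 (add 5h to convert from UTC-5).
Wiremu in UTC: 08:45-10:45, 11:00-13:00, 14:15-17:15 (subtract 5h to convert from UTC+5).
Ben in UTC: 08:00-10:30, 12:30-13:15, 14:30-16:30, 16:45-17:30 (subtract 2h to convert from UTC+2).
Sven ∩ Erik: 15:45-16:15.
Sven ∩ Erik ∩ Wiremu: 15:45-16:15.
Sven ∩ Erik ∩ Wiremu ∩ Ben: 15:45-16:15.
That's a single block of 30 minutes.

30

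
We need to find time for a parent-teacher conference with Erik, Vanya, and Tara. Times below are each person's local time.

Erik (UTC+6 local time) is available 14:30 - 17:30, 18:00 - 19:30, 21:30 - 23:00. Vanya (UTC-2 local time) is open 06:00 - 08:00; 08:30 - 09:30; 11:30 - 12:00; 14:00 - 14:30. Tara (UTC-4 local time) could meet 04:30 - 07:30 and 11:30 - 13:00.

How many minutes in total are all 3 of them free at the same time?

Erik in UTC: 08:30-11:30, 12:00-13:30, 15:30-17:00 (subtract 6h to convert from UTC+6).
Vanya in UTC: 08:00-10:00, 10:30-11:30, 13:30-14:00, 16:00-16:30 (add 2h to convert from UTC-2).
Tara in UTC: 08:30-11:30, 15:30-17:00 (add 4h to convert from UTC-4).
Erik ∩ Vanya: 08:30-10:00, 10:30-11:30, 16:00-16:30.
Erik ∩ Vanya ∩ Tara: 08:30-10:00, 10:30-11:30, 16:00-16:30.
Those are the intersection windows.
Summing the common windows: 90 + 60 + 30 = 180 minutes.

180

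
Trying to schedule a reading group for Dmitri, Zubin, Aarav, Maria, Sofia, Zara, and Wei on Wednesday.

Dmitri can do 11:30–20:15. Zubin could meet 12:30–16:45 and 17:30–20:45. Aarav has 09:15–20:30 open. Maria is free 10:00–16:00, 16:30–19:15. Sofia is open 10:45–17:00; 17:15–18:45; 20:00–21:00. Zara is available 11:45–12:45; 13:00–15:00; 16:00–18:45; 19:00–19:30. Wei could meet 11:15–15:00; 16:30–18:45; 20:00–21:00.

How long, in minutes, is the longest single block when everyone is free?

120

Dmitri ∩ Zubin: 12:30-16:45, 17:30-20:15.
Dmitri ∩ Zubin ∩ Aarav: 12:30-16:45, 17:30-20:15.
Dmitri ∩ Zubin ∩ Aarav ∩ Maria: 12:30-16:00, 16:30-16:45, 17:30-19:15.
Dmitri ∩ Zubin ∩ Aarav ∩ Maria ∩ Sofia: 12:30-16:00, 16:30-16:45, 17:30-18:45.
Dmitri ∩ Zubin ∩ Aarav ∩ Maria ∩ Sofia ∩ Zara: 12:30-12:45, 13:00-15:00, 16:30-16:45, 17:30-18:45.
Dmitri ∩ Zubin ∩ Aarav ∩ Maria ∩ Sofia ∩ Zara ∩ Wei: 12:30-12:45, 13:00-15:00, 16:30-16:45, 17:30-18:45.
So the common availability across everyone is 12:30-12:45, 13:00-15:00, 16:30-16:45, 17:30-18:45.
The longest is 13:00-15:00 at 120 minutes.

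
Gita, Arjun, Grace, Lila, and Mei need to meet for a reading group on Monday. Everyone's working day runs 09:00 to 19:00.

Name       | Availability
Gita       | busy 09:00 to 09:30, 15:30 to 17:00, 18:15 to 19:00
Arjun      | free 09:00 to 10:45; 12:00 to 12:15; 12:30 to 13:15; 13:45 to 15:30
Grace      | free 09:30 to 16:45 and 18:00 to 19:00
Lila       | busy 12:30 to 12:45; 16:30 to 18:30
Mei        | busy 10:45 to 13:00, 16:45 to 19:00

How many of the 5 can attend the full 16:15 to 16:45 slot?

2

Gita free: 09:30-15:30, 17:00-18:15 (invert busy blocks within the working day).
Arjun free: 09:00-10:45, 12:00-12:15, 12:30-13:15, 13:45-15:30.
Grace free: 09:30-16:45, 18:00-19:00.
Lila free: 09:00-12:30, 12:45-16:30, 18:30-19:00 (invert busy blocks within the working day).
Mei free: 09:00-10:45, 13:00-16:45 (invert busy blocks within the working day).
Grace and Mei can make the full 16:15-16:45 slot — that's 2.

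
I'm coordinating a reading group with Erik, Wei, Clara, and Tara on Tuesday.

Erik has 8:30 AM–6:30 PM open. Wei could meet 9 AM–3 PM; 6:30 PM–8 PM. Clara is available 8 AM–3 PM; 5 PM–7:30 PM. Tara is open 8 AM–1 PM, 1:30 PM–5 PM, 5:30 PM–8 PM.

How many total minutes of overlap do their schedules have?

330

Erik ∩ Wei: 09:00-15:00.
Erik ∩ Wei ∩ Clara: 09:00-15:00.
Erik ∩ Wei ∩ Clara ∩ Tara: 09:00-13:00, 13:30-15:00.
So the common availability across everyone is 09:00-13:00, 13:30-15:00.
Summing the common windows: 240 + 90 = 330 minutes.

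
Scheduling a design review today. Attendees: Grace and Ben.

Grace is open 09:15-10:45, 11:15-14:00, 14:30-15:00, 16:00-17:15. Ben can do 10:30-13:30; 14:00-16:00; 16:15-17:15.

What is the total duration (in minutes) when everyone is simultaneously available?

Grace ∩ Ben: 10:30-10:45, 11:15-13:30, 14:30-15:00, 16:15-17:15.
Summing the common windows: 15 + 135 + 30 + 60 = 240 minutes.

240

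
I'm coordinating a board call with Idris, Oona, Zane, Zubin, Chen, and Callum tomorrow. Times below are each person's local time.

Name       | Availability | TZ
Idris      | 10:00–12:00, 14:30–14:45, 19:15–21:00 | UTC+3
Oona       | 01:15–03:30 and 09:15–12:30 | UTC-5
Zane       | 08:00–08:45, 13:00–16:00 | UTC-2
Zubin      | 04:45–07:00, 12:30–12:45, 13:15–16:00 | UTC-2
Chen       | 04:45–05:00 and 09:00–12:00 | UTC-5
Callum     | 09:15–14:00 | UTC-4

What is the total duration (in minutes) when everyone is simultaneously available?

Idris in UTC: 07:00-09:00, 11:30-11:45, 16:15-18:00 (subtract 3h to convert from UTC+3).
Oona in UTC: 06:15-08:30, 14:15-17:30 (add 5h to convert from UTC-5).
Zane in UTC: 10:00-10:45, 15:00-18:00 (add 2h to convert from UTC-2).
Zubin in UTC: 06:45-09:00, 14:30-14:45, 15:15-18:00 (add 2h to convert from UTC-2).
Chen in UTC: 09:45-10:00, 14:00-17:00 (add 5h to convert from UTC-5).
Callum in UTC: 13:15-18:00 (add 4h to convert from UTC-4).
Idris ∩ Oona: 07:00-08:30, 16:15-17:30.
Idris ∩ Oona ∩ Zane: 16:15-17:30.
Idris ∩ Oona ∩ Zane ∩ Zubin: 16:15-17:30.
Idris ∩ Oona ∩ Zane ∩ Zubin ∩ Chen: 16:15-17:00.
Idris ∩ Oona ∩ Zane ∩ Zubin ∩ Chen ∩ Callum: 16:15-17:00.
That's a single block of 45 minutes.

45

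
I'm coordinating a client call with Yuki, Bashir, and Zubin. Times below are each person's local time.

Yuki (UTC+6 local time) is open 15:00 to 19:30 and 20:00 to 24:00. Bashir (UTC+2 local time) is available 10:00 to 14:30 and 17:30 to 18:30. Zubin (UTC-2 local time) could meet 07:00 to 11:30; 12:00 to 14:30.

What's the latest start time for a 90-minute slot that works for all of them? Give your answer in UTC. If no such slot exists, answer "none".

11:00

Yuki in UTC: 09:00-13:30, 14:00-18:00 (subtract 6h to convert from UTC+6).
Bashir in UTC: 08:00-12:30, 15:30-16:30 (subtract 2h to convert from UTC+2).
Zubin in UTC: 09:00-13:30, 14:00-16:30 (add 2h to convert from UTC-2).
Yuki ∩ Bashir: 09:00-12:30, 15:30-16:30.
Yuki ∩ Bashir ∩ Zubin: 09:00-12:30, 15:30-16:30.
The last common window of at least 90 minutes is 09:00-12:30; a 90-minute meeting can start as late as 11:00 and still end by 12:30.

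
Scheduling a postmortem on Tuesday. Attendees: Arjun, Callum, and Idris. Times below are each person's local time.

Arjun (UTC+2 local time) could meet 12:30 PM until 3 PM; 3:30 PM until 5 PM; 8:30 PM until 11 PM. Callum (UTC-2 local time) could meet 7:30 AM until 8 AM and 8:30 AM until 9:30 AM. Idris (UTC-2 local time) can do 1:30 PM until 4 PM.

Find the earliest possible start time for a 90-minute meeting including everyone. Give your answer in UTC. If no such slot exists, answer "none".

Arjun in UTC: 10:30-13:00, 13:30-15:00, 18:30-21:00 (subtract 2h to convert from UTC+2).
Callum in UTC: 09:30-10:00, 10:30-11:30 (add 2h to convert from UTC-2).
Idris in UTC: 15:30-18:00 (add 2h to convert from UTC-2).
Arjun ∩ Callum: 10:30-11:30.
Arjun ∩ Callum ∩ Idris: ∅.
There is no time when everyone is free.
No common window is at least 90 minutes long.

none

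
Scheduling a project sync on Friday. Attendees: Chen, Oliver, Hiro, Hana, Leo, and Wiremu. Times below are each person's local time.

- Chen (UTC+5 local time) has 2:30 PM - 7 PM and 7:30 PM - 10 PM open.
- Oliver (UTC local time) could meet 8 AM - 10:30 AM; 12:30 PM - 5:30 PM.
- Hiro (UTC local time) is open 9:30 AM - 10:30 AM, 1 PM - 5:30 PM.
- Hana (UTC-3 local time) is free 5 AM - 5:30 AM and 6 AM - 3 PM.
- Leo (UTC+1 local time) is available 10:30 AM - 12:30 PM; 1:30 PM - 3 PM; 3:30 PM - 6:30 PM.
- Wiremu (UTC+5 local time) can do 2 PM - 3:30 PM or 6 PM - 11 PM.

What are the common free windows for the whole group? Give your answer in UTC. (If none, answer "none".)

Chen in UTC: 09:30-14:00, 14:30-17:00 (subtract 5h to convert from UTC+5).
Oliver in UTC: 08:00-10:30, 12:30-17:30.
Hiro in UTC: 09:30-10:30, 13:00-17:30.
Hana in UTC: 08:00-08:30, 09:00-18:00 (add 3h to convert from UTC-3).
Leo in UTC: 09:30-11:30, 12:30-14:00, 14:30-17:30 (subtract 1h to convert from UTC+1).
Wiremu in UTC: 09:00-10:30, 13:00-18:00 (subtract 5h to convert from UTC+5).
Chen ∩ Oliver: 09:30-10:30, 12:30-14:00, 14:30-17:00.
Chen ∩ Oliver ∩ Hiro: 09:30-10:30, 13:00-14:00, 14:30-17:00.
Chen ∩ Oliver ∩ Hiro ∩ Hana: 09:30-10:30, 13:00-14:00, 14:30-17:00.
Chen ∩ Oliver ∩ Hiro ∩ Hana ∩ Leo: 09:30-10:30, 13:00-14:00, 14:30-17:00.
Chen ∩ Oliver ∩ Hiro ∩ Hana ∩ Leo ∩ Wiremu: 09:30-10:30, 13:00-14:00, 14:30-17:00.
So the common availability across everyone is 09:30-10:30, 13:00-14:00, 14:30-17:00.

09:30-10:30, 13:00-14:00, 14:30-17:00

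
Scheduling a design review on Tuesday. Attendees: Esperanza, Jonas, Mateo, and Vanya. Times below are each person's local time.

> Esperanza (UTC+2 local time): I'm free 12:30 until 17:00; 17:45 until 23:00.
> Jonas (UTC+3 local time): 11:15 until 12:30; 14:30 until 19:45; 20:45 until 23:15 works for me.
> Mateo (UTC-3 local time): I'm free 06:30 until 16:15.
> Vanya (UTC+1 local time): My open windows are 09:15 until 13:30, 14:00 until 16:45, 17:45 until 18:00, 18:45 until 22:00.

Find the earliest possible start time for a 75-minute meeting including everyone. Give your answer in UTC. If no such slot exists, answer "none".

13:00

Esperanza in UTC: 10:30-15:00, 15:45-21:00 (subtract 2h to convert from UTC+2).
Jonas in UTC: 08:15-09:30, 11:30-16:45, 17:45-20:15 (subtract 3h to convert from UTC+3).
Mateo in UTC: 09:30-19:15 (add 3h to convert from UTC-3).
Vanya in UTC: 08:15-12:30, 13:00-15:45, 16:45-17:00, 17:45-21:00 (subtract 1h to convert from UTC+1).
Esperanza ∩ Jonas: 11:30-15:00, 15:45-16:45, 17:45-20:15.
Esperanza ∩ Jonas ∩ Mateo: 11:30-15:00, 15:45-16:45, 17:45-19:15.
Esperanza ∩ Jonas ∩ Mateo ∩ Vanya: 11:30-12:30, 13:00-15:00, 17:45-19:15.
The first common window of at least 75 minutes is 13:00-15:00, so the earliest start is 13:00.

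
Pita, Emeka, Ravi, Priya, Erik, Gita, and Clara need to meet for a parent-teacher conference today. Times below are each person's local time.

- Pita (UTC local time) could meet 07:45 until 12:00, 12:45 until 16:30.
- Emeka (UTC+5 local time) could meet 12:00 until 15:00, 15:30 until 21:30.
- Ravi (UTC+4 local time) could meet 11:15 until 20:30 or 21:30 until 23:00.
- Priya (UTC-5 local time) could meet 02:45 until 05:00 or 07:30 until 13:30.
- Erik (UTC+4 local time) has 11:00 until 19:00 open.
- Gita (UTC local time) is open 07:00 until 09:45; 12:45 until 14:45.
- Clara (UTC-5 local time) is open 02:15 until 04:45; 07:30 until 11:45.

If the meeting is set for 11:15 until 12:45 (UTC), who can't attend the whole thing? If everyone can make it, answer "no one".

Pita in UTC: 07:45-12:00, 12:45-16:30.
Emeka in UTC: 07:00-10:00, 10:30-16:30 (subtract 5h to convert from UTC+5).
Ravi in UTC: 07:15-16:30, 17:30-19:00 (subtract 4h to convert from UTC+4).
Priya in UTC: 07:45-10:00, 12:30-18:30 (add 5h to convert from UTC-5).
Erik in UTC: 07:00-15:00 (subtract 4h to convert from UTC+4).
Gita in UTC: 07:00-09:45, 12:45-14:45.
Clara in UTC: 07:15-09:45, 12:30-16:45 (add 5h to convert from UTC-5).
Pita: not fully free for 11:15-12:45. Emeka: free for 11:15-12:45. Ravi: free for 11:15-12:45. Priya: not fully free for 11:15-12:45. Erik: free for 11:15-12:45. Gita: not fully free for 11:15-12:45. Clara: not fully free for 11:15-12:45.

Clara, Gita, Pita, Priya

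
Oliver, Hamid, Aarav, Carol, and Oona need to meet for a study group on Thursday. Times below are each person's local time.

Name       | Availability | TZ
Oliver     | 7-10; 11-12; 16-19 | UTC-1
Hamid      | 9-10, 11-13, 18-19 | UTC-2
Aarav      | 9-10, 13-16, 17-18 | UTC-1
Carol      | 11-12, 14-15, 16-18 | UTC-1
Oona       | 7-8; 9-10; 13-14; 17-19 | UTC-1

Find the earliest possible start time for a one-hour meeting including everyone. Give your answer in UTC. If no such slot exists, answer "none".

none

Oliver in UTC: 08:00-11:00, 12:00-13:00, 17:00-20:00 (add 1h to convert from UTC-1).
Hamid in UTC: 11:00-12:00, 13:00-15:00, 20:00-21:00 (add 2h to convert from UTC-2).
Aarav in UTC: 10:00-11:00, 14:00-17:00, 18:00-19:00 (add 1h to convert from UTC-1).
Carol in UTC: 12:00-13:00, 15:00-16:00, 17:00-19:00 (add 1h to convert from UTC-1).
Oona in UTC: 08:00-09:00, 10:00-11:00, 14:00-15:00, 18:00-20:00 (add 1h to convert from UTC-1).
Oliver ∩ Hamid: ∅.
Oliver ∩ Hamid ∩ Aarav: ∅.
Oliver ∩ Hamid ∩ Aarav ∩ Carol: ∅.
Oliver ∩ Hamid ∩ Aarav ∩ Carol ∩ Oona: ∅.
There is no time when everyone is free.
No common window is at least 60 minutes long.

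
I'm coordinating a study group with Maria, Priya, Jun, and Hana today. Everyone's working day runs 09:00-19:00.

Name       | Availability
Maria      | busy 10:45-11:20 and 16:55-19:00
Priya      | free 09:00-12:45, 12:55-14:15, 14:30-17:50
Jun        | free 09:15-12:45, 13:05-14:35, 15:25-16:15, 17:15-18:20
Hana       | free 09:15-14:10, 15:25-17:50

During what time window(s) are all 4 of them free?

Maria free: 09:00-10:45, 11:20-16:55 (invert busy blocks within the working day).
Priya free: 09:00-12:45, 12:55-14:15, 14:30-17:50.
Jun free: 09:15-12:45, 13:05-14:35, 15:25-16:15, 17:15-18:20.
Hana free: 09:15-14:10, 15:25-17:50.
Maria ∩ Priya: 09:00-10:45, 11:20-12:45, 12:55-14:15, 14:30-16:55.
Maria ∩ Priya ∩ Jun: 09:15-10:45, 11:20-12:45, 13:05-14:15, 14:30-14:35, 15:25-16:15.
Maria ∩ Priya ∩ Jun ∩ Hana: 09:15-10:45, 11:20-12:45, 13:05-14:10, 15:25-16:15.

09:15-10:45, 11:20-12:45, 13:05-14:10, 15:25-16:15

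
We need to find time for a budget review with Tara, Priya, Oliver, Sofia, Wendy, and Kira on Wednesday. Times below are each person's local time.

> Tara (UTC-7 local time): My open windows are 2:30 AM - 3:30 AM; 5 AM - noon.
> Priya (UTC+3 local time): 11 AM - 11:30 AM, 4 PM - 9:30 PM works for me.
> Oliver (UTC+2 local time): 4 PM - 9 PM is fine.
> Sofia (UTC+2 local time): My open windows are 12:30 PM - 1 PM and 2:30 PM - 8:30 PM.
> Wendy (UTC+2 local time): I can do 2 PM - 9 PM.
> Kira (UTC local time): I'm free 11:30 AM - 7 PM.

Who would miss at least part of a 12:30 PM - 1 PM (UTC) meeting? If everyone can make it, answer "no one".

Tara in UTC: 09:30-10:30, 12:00-19:00 (add 7h to convert from UTC-7).
Priya in UTC: 08:00-08:30, 13:00-18:30 (subtract 3h to convert from UTC+3).
Oliver in UTC: 14:00-19:00 (subtract 2h to convert from UTC+2).
Sofia in UTC: 10:30-11:00, 12:30-18:30 (subtract 2h to convert from UTC+2).
Wendy in UTC: 12:00-19:00 (subtract 2h to convert from UTC+2).
Kira in UTC: 11:30-19:00.
Tara: free for 12:30-13:00. Priya: not fully free for 12:30-13:00. Oliver: not fully free for 12:30-13:00. Sofia: free for 12:30-13:00. Wendy: free for 12:30-13:00. Kira: free for 12:30-13:00.

Oliver, Priya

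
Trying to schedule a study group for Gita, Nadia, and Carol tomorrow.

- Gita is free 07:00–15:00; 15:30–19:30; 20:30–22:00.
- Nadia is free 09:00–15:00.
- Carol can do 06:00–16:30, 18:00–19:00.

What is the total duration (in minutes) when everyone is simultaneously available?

Gita ∩ Nadia: 09:00-15:00.
Gita ∩ Nadia ∩ Carol: 09:00-15:00.
That's a single block of 360 minutes.

360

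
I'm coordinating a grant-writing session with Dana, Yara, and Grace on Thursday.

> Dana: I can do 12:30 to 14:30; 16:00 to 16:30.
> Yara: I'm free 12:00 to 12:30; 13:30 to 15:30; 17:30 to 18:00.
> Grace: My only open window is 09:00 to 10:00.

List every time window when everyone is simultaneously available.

Dana ∩ Yara: 13:30-14:30.
Dana ∩ Yara ∩ Grace: ∅.
There is no time when everyone is free.

none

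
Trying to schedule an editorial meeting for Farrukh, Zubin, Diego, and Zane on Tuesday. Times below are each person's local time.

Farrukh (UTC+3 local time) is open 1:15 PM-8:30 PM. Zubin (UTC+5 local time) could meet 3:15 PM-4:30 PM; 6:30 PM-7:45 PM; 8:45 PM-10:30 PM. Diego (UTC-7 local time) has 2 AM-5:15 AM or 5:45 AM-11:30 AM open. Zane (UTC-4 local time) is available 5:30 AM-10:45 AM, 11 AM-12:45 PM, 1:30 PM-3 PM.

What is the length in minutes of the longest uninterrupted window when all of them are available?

Farrukh in UTC: 10:15-17:30 (subtract 3h to convert from UTC+3).
Zubin in UTC: 10:15-11:30, 13:30-14:45, 15:45-17:30 (subtract 5h to convert from UTC+5).
Diego in UTC: 09:00-12:15, 12:45-18:30 (add 7h to convert from UTC-7).
Zane in UTC: 09:30-14:45, 15:00-16:45, 17:30-19:00 (add 4h to convert from UTC-4).
Farrukh ∩ Zubin: 10:15-11:30, 13:30-14:45, 15:45-17:30.
Farrukh ∩ Zubin ∩ Diego: 10:15-11:30, 13:30-14:45, 15:45-17:30.
Farrukh ∩ Zubin ∩ Diego ∩ Zane: 10:15-11:30, 13:30-14:45, 15:45-16:45.
The longest is 10:15-11:30 at 75 minutes.

75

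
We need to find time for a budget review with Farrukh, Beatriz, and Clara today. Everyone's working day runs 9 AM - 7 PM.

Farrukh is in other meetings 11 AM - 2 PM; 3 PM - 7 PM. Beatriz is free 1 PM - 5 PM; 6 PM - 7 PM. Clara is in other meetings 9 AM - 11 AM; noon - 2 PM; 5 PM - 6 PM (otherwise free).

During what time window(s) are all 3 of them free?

Farrukh free: 09:00-11:00, 14:00-15:00 (invert busy blocks within the working day).
Beatriz free: 13:00-17:00, 18:00-19:00.
Clara free: 11:00-12:00, 14:00-17:00, 18:00-19:00 (invert busy blocks within the working day).
Farrukh ∩ Beatriz: 14:00-15:00.
Farrukh ∩ Beatriz ∩ Clara: 14:00-15:00.
Those are the intersection windows.

14:00-15:00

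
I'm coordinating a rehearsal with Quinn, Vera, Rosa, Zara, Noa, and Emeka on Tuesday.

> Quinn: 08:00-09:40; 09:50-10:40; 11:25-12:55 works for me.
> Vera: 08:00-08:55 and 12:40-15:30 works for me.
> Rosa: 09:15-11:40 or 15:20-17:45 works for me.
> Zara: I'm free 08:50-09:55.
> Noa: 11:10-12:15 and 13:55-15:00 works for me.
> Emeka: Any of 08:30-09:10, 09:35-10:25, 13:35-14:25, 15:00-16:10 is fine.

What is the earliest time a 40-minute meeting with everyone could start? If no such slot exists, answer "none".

none

Quinn ∩ Vera: 08:00-08:55, 12:40-12:55.
Quinn ∩ Vera ∩ Rosa: ∅.
Quinn ∩ Vera ∩ Rosa ∩ Zara: ∅.
Quinn ∩ Vera ∩ Rosa ∩ Zara ∩ Noa: ∅.
Quinn ∩ Vera ∩ Rosa ∩ Zara ∩ Noa ∩ Emeka: ∅.
There is no time when everyone is free.
No common window is at least 40 minutes long.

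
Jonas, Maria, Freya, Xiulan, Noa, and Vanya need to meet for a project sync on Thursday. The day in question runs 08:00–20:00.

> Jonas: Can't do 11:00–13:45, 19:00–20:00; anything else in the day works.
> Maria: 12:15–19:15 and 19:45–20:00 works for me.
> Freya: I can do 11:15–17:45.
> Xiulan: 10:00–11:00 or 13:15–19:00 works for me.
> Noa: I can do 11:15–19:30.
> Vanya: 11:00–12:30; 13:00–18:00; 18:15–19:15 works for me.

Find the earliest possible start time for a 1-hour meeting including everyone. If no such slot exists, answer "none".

13:45

Jonas free: 08:00-11:00, 13:45-19:00 (invert busy blocks within the working day).
Maria free: 12:15-19:15, 19:45-20:00.
Freya free: 11:15-17:45.
Xiulan free: 10:00-11:00, 13:15-19:00.
Noa free: 11:15-19:30.
Vanya free: 11:00-12:30, 13:00-18:00, 18:15-19:15.
Jonas ∩ Maria: 13:45-19:00.
Jonas ∩ Maria ∩ Freya: 13:45-17:45.
Jonas ∩ Maria ∩ Freya ∩ Xiulan: 13:45-17:45.
Jonas ∩ Maria ∩ Freya ∩ Xiulan ∩ Noa: 13:45-17:45.
Jonas ∩ Maria ∩ Freya ∩ Xiulan ∩ Noa ∩ Vanya: 13:45-17:45.
The first common window of at least 60 minutes is 13:45-17:45, so the earliest start is 13:45.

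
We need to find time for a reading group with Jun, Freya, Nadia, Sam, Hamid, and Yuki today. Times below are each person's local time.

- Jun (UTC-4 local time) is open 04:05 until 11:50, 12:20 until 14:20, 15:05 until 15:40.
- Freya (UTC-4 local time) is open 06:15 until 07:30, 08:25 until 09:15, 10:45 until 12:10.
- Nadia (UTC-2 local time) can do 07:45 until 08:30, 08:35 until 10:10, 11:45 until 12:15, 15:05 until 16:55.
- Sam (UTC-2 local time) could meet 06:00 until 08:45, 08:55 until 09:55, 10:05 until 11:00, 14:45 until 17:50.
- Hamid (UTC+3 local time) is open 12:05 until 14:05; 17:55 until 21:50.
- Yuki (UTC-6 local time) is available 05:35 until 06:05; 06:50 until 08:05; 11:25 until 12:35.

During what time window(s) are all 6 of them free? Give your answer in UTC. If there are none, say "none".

Jun in UTC: 08:05-15:50, 16:20-18:20, 19:05-19:40 (add 4h to convert from UTC-4).
Freya in UTC: 10:15-11:30, 12:25-13:15, 14:45-16:10 (add 4h to convert from UTC-4).
Nadia in UTC: 09:45-10:30, 10:35-12:10, 13:45-14:15, 17:05-18:55 (add 2h to convert from UTC-2).
Sam in UTC: 08:00-10:45, 10:55-11:55, 12:05-13:00, 16:45-19:50 (add 2h to convert from UTC-2).
Hamid in UTC: 09:05-11:05, 14:55-18:50 (subtract 3h to convert from UTC+3).
Yuki in UTC: 11:35-12:05, 12:50-14:05, 17:25-18:35 (add 6h to convert from UTC-6).
Jun ∩ Freya: 10:15-11:30, 12:25-13:15, 14:45-15:50.
Jun ∩ Freya ∩ Nadia: 10:15-10:30, 10:35-11:30.
Jun ∩ Freya ∩ Nadia ∩ Sam: 10:15-10:30, 10:35-10:45, 10:55-11:30.
Jun ∩ Freya ∩ Nadia ∩ Sam ∩ Hamid: 10:15-10:30, 10:35-10:45, 10:55-11:05.
Jun ∩ Freya ∩ Nadia ∩ Sam ∩ Hamid ∩ Yuki: ∅.
There is no time when everyone is free.

none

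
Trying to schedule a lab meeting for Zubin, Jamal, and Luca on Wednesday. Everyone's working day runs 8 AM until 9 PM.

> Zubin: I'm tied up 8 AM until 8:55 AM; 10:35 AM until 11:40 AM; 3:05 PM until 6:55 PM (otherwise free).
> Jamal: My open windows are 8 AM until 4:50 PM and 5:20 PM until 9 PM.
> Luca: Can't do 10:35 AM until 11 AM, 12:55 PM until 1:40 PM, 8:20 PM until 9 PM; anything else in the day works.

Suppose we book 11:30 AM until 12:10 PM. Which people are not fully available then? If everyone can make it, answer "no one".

Zubin

Zubin free: 08:55-10:35, 11:40-15:05, 18:55-21:00 (invert busy blocks within the working day).
Jamal free: 08:00-16:50, 17:20-21:00.
Luca free: 08:00-10:35, 11:00-12:55, 13:40-20:20 (invert busy blocks within the working day).
Zubin: not fully free for 11:30-12:10. Jamal: free for 11:30-12:10. Luca: free for 11:30-12:10.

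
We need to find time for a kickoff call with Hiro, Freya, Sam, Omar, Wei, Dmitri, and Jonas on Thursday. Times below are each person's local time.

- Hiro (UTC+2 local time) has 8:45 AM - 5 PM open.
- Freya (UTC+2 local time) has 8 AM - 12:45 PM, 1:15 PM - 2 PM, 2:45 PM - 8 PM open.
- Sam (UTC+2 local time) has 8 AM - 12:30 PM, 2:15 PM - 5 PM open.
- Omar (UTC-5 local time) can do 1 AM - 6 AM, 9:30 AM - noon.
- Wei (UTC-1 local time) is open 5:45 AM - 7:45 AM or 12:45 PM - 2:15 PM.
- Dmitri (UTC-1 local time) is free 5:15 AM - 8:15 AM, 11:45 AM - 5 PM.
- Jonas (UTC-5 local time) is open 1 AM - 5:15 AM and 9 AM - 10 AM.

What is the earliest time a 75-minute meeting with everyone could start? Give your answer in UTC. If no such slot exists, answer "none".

Hiro in UTC: 06:45-15:00 (subtract 2h to convert from UTC+2).
Freya in UTC: 06:00-10:45, 11:15-12:00, 12:45-18:00 (subtract 2h to convert from UTC+2).
Sam in UTC: 06:00-10:30, 12:15-15:00 (subtract 2h to convert from UTC+2).
Omar in UTC: 06:00-11:00, 14:30-17:00 (add 5h to convert from UTC-5).
Wei in UTC: 06:45-08:45, 13:45-15:15 (add 1h to convert from UTC-1).
Dmitri in UTC: 06:15-09:15, 12:45-18:00 (add 1h to convert from UTC-1).
Jonas in UTC: 06:00-10:15, 14:00-15:00 (add 5h to convert from UTC-5).
Hiro ∩ Freya: 06:45-10:45, 11:15-12:00, 12:45-15:00.
Hiro ∩ Freya ∩ Sam: 06:45-10:30, 12:45-15:00.
Hiro ∩ Freya ∩ Sam ∩ Omar: 06:45-10:30, 14:30-15:00.
Hiro ∩ Freya ∩ Sam ∩ Omar ∩ Wei: 06:45-08:45, 14:30-15:00.
Hiro ∩ Freya ∩ Sam ∩ Omar ∩ Wei ∩ Dmitri: 06:45-08:45, 14:30-15:00.
Hiro ∩ Freya ∩ Sam ∩ Omar ∩ Wei ∩ Dmitri ∩ Jonas: 06:45-08:45, 14:30-15:00.
The first common window of at least 75 minutes is 06:45-08:45, so the earliest start is 06:45.

06:45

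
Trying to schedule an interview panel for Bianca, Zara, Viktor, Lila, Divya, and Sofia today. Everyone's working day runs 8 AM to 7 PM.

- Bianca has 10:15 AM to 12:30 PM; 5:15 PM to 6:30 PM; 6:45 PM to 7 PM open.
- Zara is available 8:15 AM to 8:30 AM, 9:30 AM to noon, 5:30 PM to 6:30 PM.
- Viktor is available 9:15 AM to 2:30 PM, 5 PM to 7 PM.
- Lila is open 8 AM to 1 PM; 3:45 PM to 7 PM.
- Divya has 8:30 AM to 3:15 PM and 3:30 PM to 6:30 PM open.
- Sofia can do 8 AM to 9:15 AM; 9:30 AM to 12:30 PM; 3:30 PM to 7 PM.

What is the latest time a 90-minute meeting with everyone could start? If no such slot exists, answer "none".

10:30

Bianca ∩ Zara: 10:15-12:00, 17:30-18:30.
Bianca ∩ Zara ∩ Viktor: 10:15-12:00, 17:30-18:30.
Bianca ∩ Zara ∩ Viktor ∩ Lila: 10:15-12:00, 17:30-18:30.
Bianca ∩ Zara ∩ Viktor ∩ Lila ∩ Divya: 10:15-12:00, 17:30-18:30.
Bianca ∩ Zara ∩ Viktor ∩ Lila ∩ Divya ∩ Sofia: 10:15-12:00, 17:30-18:30.
The last common window of at least 90 minutes is 10:15-12:00; a 90-minute meeting can start as late as 10:30 and still end by 12:00.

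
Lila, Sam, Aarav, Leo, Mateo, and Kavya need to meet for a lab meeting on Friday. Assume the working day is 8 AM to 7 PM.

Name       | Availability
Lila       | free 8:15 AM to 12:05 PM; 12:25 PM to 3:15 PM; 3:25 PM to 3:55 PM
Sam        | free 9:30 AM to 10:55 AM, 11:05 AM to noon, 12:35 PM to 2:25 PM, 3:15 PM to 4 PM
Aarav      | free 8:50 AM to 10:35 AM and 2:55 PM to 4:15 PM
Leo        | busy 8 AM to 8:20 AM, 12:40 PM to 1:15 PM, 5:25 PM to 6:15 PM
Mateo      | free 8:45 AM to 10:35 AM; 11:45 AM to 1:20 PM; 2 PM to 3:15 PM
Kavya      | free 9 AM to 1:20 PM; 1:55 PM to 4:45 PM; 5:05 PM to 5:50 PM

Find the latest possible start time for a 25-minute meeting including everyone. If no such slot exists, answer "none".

10:10

Lila free: 08:15-12:05, 12:25-15:15, 15:25-15:55.
Sam free: 09:30-10:55, 11:05-12:00, 12:35-14:25, 15:15-16:00.
Aarav free: 08:50-10:35, 14:55-16:15.
Leo free: 08:20-12:40, 13:15-17:25, 18:15-19:00 (invert busy blocks within the working day).
Mateo free: 08:45-10:35, 11:45-13:20, 14:00-15:15.
Kavya free: 09:00-13:20, 13:55-16:45, 17:05-17:50.
Lila ∩ Sam: 09:30-10:55, 11:05-12:00, 12:35-14:25, 15:25-15:55.
Lila ∩ Sam ∩ Aarav: 09:30-10:35, 15:25-15:55.
Lila ∩ Sam ∩ Aarav ∩ Leo: 09:30-10:35, 15:25-15:55.
Lila ∩ Sam ∩ Aarav ∩ Leo ∩ Mateo: 09:30-10:35.
Lila ∩ Sam ∩ Aarav ∩ Leo ∩ Mateo ∩ Kavya: 09:30-10:35.
So the common availability across everyone is 09:30-10:35.
The last common window of at least 25 minutes is 09:30-10:35; a 25-minute meeting can start as late as 10:10 and still end by 10:35.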